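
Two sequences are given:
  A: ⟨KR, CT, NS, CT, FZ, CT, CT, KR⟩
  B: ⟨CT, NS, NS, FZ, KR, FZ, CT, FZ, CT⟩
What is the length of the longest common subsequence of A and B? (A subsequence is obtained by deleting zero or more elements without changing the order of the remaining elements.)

5

Backtracking the LCS table gives one alignment: CT (A2,B1) → NS (A3,B3) → CT (A4,B7) → FZ (A5,B8) → CT (A7,B9).
So the longest common subsequence has length 5.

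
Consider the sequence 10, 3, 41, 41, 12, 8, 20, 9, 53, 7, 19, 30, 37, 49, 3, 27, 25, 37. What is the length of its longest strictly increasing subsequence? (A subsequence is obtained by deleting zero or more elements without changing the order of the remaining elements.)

7

Scanning left to right, the best length ending at each element is: 10→1, 3→1, 41→2, 41→2, 12→2, 8→2, 20→3, 9→3, 53→4, 7→2, 19→4, 30→5, 37→6, 49→7, 3→1, 27→5, 25→5, 37→6.
So the longest increasing subsequence has length 7, e.g. 3, 8, 9, 19, 30, 37, 49.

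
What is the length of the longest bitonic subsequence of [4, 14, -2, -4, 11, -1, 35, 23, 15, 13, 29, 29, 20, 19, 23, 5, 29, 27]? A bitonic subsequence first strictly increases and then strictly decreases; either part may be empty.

Let inc[i] be the LIS ending at i and dec[i] the longest strictly decreasing subsequence starting at i. inc = [1, 2, 1, 1, 2, 2, 3, 3, 3, 3, 4, 4, 4, 4, 5, 3, 6, 6], dec = [3, 3, 2, 1, 2, 1, 5, 4, 3, 2, 4, 4, 3, 2, 2, 1, 2, 1].
max_i inc[i]+dec[i]−1 = 7, with one witness 4, 14, 35, 29, 20, 19, 5.

7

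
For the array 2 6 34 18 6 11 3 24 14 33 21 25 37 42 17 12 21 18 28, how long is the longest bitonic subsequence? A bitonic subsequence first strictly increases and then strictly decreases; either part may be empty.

Let inc[i] be the LIS ending at i and dec[i] the longest strictly decreasing subsequence starting at i. inc = [1, 2, 3, 3, 2, 3, 2, 4, 4, 5, 5, 6, 7, 8, 5, 4, 6, 6, 7], dec = [1, 2, 5, 3, 2, 2, 1, 4, 2, 4, 3, 3, 3, 3, 2, 1, 2, 1, 1].
max_i inc[i]+dec[i]−1 = 10, with one witness 2, 6, 11, 14, 21, 25, 37, 42, 21, 18.

10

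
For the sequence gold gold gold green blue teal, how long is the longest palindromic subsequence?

One longest palindromic subsequence is gold gold gold (positions 1,2,3); it reads the same forward and backward, and the interval DP gives dp[1][6] = 3.

3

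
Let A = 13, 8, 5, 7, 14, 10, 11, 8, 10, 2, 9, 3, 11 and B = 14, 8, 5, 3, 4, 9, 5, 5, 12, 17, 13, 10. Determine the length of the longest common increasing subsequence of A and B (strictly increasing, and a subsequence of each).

A longest common strictly increasing subsequence is 8, 9 (length 2); it appears in order in both A and B, and no longer such subsequence exists.

2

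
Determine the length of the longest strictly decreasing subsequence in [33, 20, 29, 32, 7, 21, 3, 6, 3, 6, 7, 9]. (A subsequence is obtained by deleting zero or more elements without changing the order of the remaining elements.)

5

One longest decreasing subsequence is 33, 20, 7, 6, 3 (positions 1,2,5,8,9), of length 5; no longer one exists.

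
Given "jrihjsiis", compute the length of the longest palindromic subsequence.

One longest palindromic subsequence is siis (positions 6,7,8,9); it reads the same forward and backward, and the interval DP gives dp[1][9] = 4.

4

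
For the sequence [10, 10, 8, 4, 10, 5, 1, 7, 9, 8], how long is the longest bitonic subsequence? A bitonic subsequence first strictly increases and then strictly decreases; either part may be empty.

5

Let inc[i] be the LIS ending at i and dec[i] the longest strictly decreasing subsequence starting at i. inc = [1, 1, 1, 1, 2, 2, 1, 3, 4, 4], dec = [4, 4, 3, 2, 3, 2, 1, 1, 2, 1].
max_i inc[i]+dec[i]−1 = 5, with one witness 4, 5, 7, 9, 8.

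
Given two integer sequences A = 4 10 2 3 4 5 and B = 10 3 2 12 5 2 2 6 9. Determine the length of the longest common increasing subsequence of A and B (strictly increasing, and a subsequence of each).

2

A longest common strictly increasing subsequence is 3, 5 (length 2); it appears in order in both A and B, and no longer such subsequence exists.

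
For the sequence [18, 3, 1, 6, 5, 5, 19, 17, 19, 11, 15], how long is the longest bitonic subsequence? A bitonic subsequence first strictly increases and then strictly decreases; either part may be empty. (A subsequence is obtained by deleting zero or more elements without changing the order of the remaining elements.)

One longest bitonic subsequence is 3, 6, 19, 17, 15 (positions 2,4,7,8,11): it rises to 19 then falls. Length 5 is optimal.

5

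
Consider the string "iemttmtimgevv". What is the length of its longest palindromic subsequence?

Using dp[i][j] = 2 + dp[i+1][j−1] if the ends match, else max(dp[i+1][j], dp[i][j−1]):
dp[1][13] = 7. A witness is emtmtme at positions 2,3,5,6,7,9,11.

7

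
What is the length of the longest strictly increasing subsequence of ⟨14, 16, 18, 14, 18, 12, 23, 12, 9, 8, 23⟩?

Scanning left to right, the best length ending at each element is: 14→1, 16→2, 18→3, 14→1, 18→3, 12→1, 23→4, 12→1, 9→1, 8→1, 23→4.
So the longest increasing subsequence has length 4, e.g. 14, 16, 18, 23.

4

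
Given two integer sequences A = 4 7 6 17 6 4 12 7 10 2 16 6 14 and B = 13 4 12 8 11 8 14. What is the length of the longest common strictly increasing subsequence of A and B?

3

A longest common strictly increasing subsequence is 4, 12, 14 (length 3); it appears in order in both A and B, and no longer such subsequence exists.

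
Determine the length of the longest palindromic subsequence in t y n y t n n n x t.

6

One longest palindromic subsequence is tnnnnt (positions 1,3,6,7,8,10); it reads the same forward and backward, and the interval DP gives dp[1][10] = 6.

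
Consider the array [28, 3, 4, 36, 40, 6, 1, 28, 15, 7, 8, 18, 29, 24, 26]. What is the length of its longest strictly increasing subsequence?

Let dp[i] be the longest increasing subsequence ending at position i. Then dp = [1, 1, 2, 3, 4, 3, 1, 4, 4, 4, 5, 6, 7, 7, 8].
The maximum is 8; one witness is 3, 4, 6, 7, 8, 18, 24, 26 at positions 2,3,6,10,11,12,14,15.

8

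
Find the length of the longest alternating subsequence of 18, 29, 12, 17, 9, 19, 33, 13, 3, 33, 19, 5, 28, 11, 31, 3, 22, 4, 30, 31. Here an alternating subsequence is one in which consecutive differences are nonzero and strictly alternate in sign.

16

A longest alternating subsequence is 18, 29, 12, 17, 9, 19, 13, 33, 19, 28, 11, 31, 3, 22, 4, 30 (positions 1,2,3,4,5,6,8,10,11,13,14,15,16,17,18,19); its 15 consecutive differences strictly alternate in sign, and length 16 is optimal.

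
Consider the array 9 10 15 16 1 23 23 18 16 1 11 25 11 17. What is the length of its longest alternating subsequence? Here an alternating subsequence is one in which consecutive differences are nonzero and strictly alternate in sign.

8

Track the best alternating length ending on an up-step vs a down-step at each position: up/down = 1/1, 2/1, 2/1, 2/1, 1/3, 4/1, 4/1, 4/5, 4/5, 1/5, 6/5, 6/1, 6/7, 8/7.
The maximum over both is 8; one such subsequence is 9, 10, 1, 23, 18, 25, 11, 17.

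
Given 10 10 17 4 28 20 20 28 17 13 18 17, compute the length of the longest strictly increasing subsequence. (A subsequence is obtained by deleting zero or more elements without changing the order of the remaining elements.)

Scanning left to right, the best length ending at each element is: 10→1, 10→1, 17→2, 4→1, 28→3, 20→3, 20→3, 28→4, 17→2, 13→2, 18→3, 17→3.
So the longest increasing subsequence has length 4, e.g. 10, 17, 20, 28.

4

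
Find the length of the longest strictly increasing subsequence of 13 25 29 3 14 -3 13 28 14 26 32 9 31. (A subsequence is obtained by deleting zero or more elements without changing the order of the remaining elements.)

Let dp[i] be the longest increasing subsequence ending at position i. Then dp = [1, 2, 3, 1, 2, 1, 2, 3, 3, 4, 5, 2, 5].
The maximum is 5; one witness is 3, 13, 14, 26, 32 at positions 4,7,9,10,11.

5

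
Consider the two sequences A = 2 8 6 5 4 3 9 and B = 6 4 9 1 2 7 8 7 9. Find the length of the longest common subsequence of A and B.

3

A longest common subsequence is 2, 8, 9 (length 3); the LCS DP confirms no longer common subsequence exists.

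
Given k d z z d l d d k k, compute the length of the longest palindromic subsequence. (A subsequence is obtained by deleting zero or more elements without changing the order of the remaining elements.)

Using dp[i][j] = 2 + dp[i+1][j−1] if the ends match, else max(dp[i+1][j], dp[i][j−1]):
dp[1][10] = 7. A witness is kddlddk at positions 1,2,5,6,7,8,10.

7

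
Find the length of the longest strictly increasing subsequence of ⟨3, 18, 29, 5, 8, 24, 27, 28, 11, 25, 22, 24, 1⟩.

6

Let dp[i] be the longest increasing subsequence ending at position i. Then dp = [1, 2, 3, 2, 3, 4, 5, 6, 4, 5, 5, 6, 1].
The maximum is 6; one witness is 3, 5, 8, 24, 27, 28 at positions 1,4,5,6,7,8.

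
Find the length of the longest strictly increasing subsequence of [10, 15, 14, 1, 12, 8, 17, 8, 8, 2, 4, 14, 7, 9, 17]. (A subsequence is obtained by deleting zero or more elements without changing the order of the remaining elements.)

6

Scanning left to right, the best length ending at each element is: 10→1, 15→2, 14→2, 1→1, 12→2, 8→2, 17→3, 8→2, 8→2, 2→2, 4→3, 14→4, 7→4, 9→5, 17→6.
So the longest increasing subsequence has length 6, e.g. 1, 2, 4, 7, 9, 17.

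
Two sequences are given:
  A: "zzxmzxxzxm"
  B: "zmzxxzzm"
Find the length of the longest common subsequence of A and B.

A longest common subsequence is zmzxxzm (length 7); the LCS DP confirms no longer common subsequence exists.

7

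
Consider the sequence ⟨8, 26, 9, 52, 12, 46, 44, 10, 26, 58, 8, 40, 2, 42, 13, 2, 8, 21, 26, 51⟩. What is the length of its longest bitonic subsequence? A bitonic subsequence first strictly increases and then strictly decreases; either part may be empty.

One longest bitonic subsequence is 8, 26, 52, 46, 44, 42, 13, 8 (positions 1,2,4,6,7,14,15,17): it rises to 52 then falls. Length 8 is optimal.

8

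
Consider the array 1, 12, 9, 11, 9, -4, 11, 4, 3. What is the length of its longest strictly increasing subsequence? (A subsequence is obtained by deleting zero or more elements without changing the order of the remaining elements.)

3

Let dp[i] be the longest increasing subsequence ending at position i. Then dp = [1, 2, 2, 3, 2, 1, 3, 2, 2].
The maximum is 3; one witness is 1, 9, 11 at positions 1,3,4.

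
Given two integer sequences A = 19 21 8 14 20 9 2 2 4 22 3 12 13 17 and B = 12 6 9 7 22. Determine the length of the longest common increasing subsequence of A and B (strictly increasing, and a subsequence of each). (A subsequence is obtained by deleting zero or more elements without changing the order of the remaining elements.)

For each value that appears in both, track the longest common increasing run ending there.
The best achievable length is 2; one witness is 9, 22 (A-positions 6,10, B-positions 3,5).

2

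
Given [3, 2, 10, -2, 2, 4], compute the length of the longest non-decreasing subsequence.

One longest non-decreasing subsequence is 2, 2, 4 (positions 2,5,6), of length 3; no longer one exists.

3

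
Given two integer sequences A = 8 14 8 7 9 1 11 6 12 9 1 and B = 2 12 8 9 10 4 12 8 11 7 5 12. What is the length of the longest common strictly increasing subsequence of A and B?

4

A longest common strictly increasing subsequence is 8, 9, 11, 12 (length 4); it appears in order in both A and B, and no longer such subsequence exists.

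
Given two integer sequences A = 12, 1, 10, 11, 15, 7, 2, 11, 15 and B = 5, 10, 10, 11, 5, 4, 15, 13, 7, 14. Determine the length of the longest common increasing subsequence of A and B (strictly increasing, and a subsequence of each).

3

A longest common strictly increasing subsequence is 10, 11, 15 (length 3); it appears in order in both A and B, and no longer such subsequence exists.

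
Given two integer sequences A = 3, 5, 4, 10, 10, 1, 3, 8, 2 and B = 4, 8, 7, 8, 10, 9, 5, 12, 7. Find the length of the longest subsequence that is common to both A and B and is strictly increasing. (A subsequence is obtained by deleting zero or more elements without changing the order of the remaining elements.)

For each value that appears in both, track the longest common increasing run ending there.
The best achievable length is 2; one witness is 4, 8 (A-positions 3,8, B-positions 1,2).

2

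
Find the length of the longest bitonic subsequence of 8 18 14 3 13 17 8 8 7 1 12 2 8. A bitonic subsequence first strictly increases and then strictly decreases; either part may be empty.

7

One longest bitonic subsequence is 8, 18, 14, 13, 8, 7, 2 (positions 1,2,3,5,8,9,12): it rises to 18 then falls. Length 7 is optimal.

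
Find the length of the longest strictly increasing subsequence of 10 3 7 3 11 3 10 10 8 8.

Let dp[i] be the longest increasing subsequence ending at position i. Then dp = [1, 1, 2, 1, 3, 1, 3, 3, 3, 3].
The maximum is 3; one witness is 3, 7, 11 at positions 2,3,5.

3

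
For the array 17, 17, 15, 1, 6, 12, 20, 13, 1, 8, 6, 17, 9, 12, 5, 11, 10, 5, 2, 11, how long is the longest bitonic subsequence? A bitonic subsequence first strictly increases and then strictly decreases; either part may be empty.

10

Let inc[i] be the LIS ending at i and dec[i] the longest strictly decreasing subsequence starting at i. inc = [1, 1, 1, 1, 2, 3, 4, 4, 1, 3, 2, 5, 4, 5, 2, 5, 5, 2, 2, 6], dec = [8, 8, 7, 1, 3, 5, 7, 6, 1, 4, 3, 6, 3, 5, 2, 4, 3, 2, 1, 1].
max_i inc[i]+dec[i]−1 = 10, with one witness 1, 6, 12, 20, 17, 12, 11, 10, 5, 2.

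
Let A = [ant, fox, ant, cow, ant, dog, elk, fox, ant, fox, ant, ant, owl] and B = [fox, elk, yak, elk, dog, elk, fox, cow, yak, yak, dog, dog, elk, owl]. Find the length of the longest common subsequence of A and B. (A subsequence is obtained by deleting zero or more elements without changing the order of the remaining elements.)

5

A longest common subsequence is fox, cow, dog, elk, owl (length 5); the LCS DP confirms no longer common subsequence exists.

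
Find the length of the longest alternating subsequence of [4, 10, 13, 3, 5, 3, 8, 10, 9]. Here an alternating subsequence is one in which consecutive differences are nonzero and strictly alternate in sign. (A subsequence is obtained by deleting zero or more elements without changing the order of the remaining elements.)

Track the best alternating length ending on an up-step vs a down-step at each position: up/down = 1/1, 2/1, 2/1, 1/3, 4/3, 1/5, 6/3, 6/3, 6/7.
The maximum over both is 7; one such subsequence is 4, 10, 3, 5, 3, 10, 9.

7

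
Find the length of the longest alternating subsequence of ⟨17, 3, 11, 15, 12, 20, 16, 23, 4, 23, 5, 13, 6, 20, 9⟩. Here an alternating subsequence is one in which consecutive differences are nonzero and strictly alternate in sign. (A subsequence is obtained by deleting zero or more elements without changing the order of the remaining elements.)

14

A longest alternating subsequence is 17, 3, 15, 12, 20, 16, 23, 4, 23, 5, 13, 6, 20, 9 (positions 1,2,4,5,6,7,8,9,10,11,12,13,14,15); its 13 consecutive differences strictly alternate in sign, and length 14 is optimal.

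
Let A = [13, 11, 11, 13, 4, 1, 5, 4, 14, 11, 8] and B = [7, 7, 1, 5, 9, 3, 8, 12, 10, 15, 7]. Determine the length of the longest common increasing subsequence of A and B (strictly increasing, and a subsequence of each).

3

For each value that appears in both, track the longest common increasing run ending there.
The best achievable length is 3; one witness is 1, 5, 8 (A-positions 6,7,11, B-positions 3,4,7).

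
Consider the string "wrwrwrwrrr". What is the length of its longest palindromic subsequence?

7

Using dp[i][j] = 2 + dp[i+1][j−1] if the ends match, else max(dp[i+1][j], dp[i][j−1]):
dp[1][10] = 7. A witness is rrrwrrr at positions 2,4,6,7,8,9,10.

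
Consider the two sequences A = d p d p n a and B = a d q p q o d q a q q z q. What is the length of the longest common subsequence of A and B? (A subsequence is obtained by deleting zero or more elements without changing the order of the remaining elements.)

4

Backtracking the LCS table gives one alignment: d (A1,B2) → p (A2,B4) → d (A3,B7) → a (A6,B9).
So the longest common subsequence has length 4.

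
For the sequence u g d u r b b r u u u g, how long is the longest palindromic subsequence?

One longest palindromic subsequence is gurbbrug (positions 2,4,5,6,7,8,11,12); it reads the same forward and backward, and the interval DP gives dp[1][12] = 8.

8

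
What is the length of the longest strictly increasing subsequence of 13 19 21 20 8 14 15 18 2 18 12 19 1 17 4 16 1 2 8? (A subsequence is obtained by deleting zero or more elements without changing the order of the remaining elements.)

5

Scanning left to right, the best length ending at each element is: 13→1, 19→2, 21→3, 20→3, 8→1, 14→2, 15→3, 18→4, 2→1, 18→4, 12→2, 19→5, 1→1, 17→4, 4→2, 16→4, 1→1, 2→2, 8→3.
So the longest increasing subsequence has length 5, e.g. 13, 14, 15, 18, 19.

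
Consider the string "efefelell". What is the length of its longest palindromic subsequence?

Using dp[i][j] = 2 + dp[i+1][j−1] if the ends match, else max(dp[i+1][j], dp[i][j−1]):
dp[1][9] = 5. A witness is eefee at positions 1,3,4,5,7.

5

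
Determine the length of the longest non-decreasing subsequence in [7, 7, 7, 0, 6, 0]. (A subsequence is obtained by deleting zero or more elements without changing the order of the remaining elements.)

3

Let dp[i] be the longest non-decreasing subsequence ending at position i. Then dp = [1, 2, 3, 1, 2, 2].
The maximum is 3; one witness is 7, 7, 7 at positions 1,2,3.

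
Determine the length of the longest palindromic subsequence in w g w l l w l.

Using dp[i][j] = 2 + dp[i+1][j−1] if the ends match, else max(dp[i+1][j], dp[i][j−1]):
dp[1][7] = 4. A witness is wllw at positions 3,4,5,6.

4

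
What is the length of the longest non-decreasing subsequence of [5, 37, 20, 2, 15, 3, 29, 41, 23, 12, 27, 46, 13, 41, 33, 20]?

5

Let dp[i] be the longest non-decreasing subsequence ending at position i. Then dp = [1, 2, 2, 1, 2, 2, 3, 4, 3, 3, 4, 5, 4, 5, 5, 5].
The maximum is 5; one witness is 5, 20, 29, 41, 46 at positions 1,3,7,8,12.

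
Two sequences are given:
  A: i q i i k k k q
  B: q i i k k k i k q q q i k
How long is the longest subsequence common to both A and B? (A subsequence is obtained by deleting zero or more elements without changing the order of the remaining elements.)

7

A longest common subsequence is qiikkkq (length 7); the LCS DP confirms no longer common subsequence exists.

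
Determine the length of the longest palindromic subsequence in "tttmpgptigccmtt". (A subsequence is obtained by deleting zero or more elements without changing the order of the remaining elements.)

One longest palindromic subsequence is ttmgigmtt (positions 1,2,4,6,9,10,13,14,15); it reads the same forward and backward, and the interval DP gives dp[1][15] = 9.

9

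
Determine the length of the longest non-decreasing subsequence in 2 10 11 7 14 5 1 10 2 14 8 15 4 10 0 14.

Let dp[i] be the longest non-decreasing subsequence ending at position i. Then dp = [1, 2, 3, 2, 4, 2, 1, 3, 2, 5, 3, 6, 3, 4, 1, 6].
The maximum is 6; one witness is 2, 10, 11, 14, 14, 15 at positions 1,2,3,5,10,12.

6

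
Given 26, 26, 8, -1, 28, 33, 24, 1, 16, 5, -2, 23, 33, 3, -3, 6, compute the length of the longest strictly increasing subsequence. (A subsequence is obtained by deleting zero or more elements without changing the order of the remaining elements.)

One longest increasing subsequence is -1, 1, 16, 23, 33 (positions 4,8,9,12,13), of length 5; no longer one exists.

5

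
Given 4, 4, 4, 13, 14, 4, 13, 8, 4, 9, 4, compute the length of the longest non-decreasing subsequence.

One longest non-decreasing subsequence is 4, 4, 4, 4, 8, 9 (positions 1,2,3,6,8,10), of length 6; no longer one exists.

6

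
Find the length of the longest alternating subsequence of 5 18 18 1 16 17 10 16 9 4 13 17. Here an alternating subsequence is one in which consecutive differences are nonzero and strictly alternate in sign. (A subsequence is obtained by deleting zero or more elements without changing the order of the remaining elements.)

8

A longest alternating subsequence is 5, 18, 1, 16, 10, 16, 9, 13 (positions 1,2,4,5,7,8,9,11); its 7 consecutive differences strictly alternate in sign, and length 8 is optimal.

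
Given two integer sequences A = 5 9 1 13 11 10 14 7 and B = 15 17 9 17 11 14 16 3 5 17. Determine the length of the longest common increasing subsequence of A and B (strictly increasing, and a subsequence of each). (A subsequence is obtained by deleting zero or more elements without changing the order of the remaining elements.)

3

A longest common strictly increasing subsequence is 9, 11, 14 (length 3); it appears in order in both A and B, and no longer such subsequence exists.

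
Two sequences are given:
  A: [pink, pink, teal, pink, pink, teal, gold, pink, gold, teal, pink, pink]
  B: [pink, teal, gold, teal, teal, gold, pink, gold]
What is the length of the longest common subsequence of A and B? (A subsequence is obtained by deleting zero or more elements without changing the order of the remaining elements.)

Backtracking the LCS table gives one alignment: pink (A1,B1) → teal (A3,B4) → teal (A6,B5) → gold (A7,B6) → pink (A8,B7) → gold (A9,B8).
So the longest common subsequence has length 6.

6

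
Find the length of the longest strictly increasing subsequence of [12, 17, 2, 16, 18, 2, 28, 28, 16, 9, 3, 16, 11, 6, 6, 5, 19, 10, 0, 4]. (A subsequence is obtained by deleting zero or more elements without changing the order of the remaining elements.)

4

Scanning left to right, the best length ending at each element is: 12→1, 17→2, 2→1, 16→2, 18→3, 2→1, 28→4, 28→4, 16→2, 9→2, 3→2, 16→3, 11→3, 6→3, 6→3, 5→3, 19→4, 10→4, 0→1, 4→3.
So the longest increasing subsequence has length 4, e.g. 12, 17, 18, 28.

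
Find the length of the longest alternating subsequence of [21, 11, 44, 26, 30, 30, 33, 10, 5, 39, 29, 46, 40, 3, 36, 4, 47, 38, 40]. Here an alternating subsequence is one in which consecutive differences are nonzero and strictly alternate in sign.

15

A longest alternating subsequence is 21, 11, 44, 26, 30, 10, 39, 29, 46, 3, 36, 4, 47, 38, 40 (positions 1,2,3,4,5,8,10,11,12,14,15,16,17,18,19); its 14 consecutive differences strictly alternate in sign, and length 15 is optimal.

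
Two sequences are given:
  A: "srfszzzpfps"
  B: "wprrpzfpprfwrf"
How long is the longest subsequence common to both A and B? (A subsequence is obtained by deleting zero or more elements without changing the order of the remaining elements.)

Backtracking the LCS table gives one alignment: r (A2,B4) → f (A3,B7) → p (A8,B9) → f (A9,B14).
So the longest common subsequence has length 4.

4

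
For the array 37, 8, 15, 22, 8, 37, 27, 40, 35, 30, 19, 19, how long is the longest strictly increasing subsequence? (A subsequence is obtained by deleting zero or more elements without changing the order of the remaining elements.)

5

One longest increasing subsequence is 8, 15, 22, 37, 40 (positions 2,3,4,6,8), of length 5; no longer one exists.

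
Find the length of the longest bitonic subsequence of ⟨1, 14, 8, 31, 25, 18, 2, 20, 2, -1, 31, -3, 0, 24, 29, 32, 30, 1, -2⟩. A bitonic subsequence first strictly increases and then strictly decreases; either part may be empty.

Let inc[i] be the LIS ending at i and dec[i] the longest strictly decreasing subsequence starting at i. inc = [1, 2, 2, 3, 3, 3, 2, 4, 2, 1, 5, 1, 2, 5, 6, 7, 7, 3, 2], dec = [3, 5, 4, 6, 5, 4, 3, 4, 3, 2, 4, 1, 2, 3, 3, 4, 3, 2, 1].
max_i inc[i]+dec[i]−1 = 10, with one witness 1, 14, 18, 20, 24, 29, 32, 30, 1, -2.

10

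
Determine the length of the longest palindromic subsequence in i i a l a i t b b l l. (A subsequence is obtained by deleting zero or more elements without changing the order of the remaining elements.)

5

One longest palindromic subsequence is ialai (positions 2,3,4,5,6); it reads the same forward and backward, and the interval DP gives dp[1][11] = 5.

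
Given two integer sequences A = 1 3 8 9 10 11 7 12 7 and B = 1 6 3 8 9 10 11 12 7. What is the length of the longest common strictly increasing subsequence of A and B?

7

A longest common strictly increasing subsequence is 1, 3, 8, 9, 10, 11, 12 (length 7); it appears in order in both A and B, and no longer such subsequence exists.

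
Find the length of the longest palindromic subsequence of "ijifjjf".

4

One longest palindromic subsequence is fjjf (positions 4,5,6,7); it reads the same forward and backward, and the interval DP gives dp[1][7] = 4.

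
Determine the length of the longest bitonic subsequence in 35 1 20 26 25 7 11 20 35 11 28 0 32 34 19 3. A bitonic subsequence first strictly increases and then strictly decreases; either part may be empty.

9

Let inc[i] be the LIS ending at i and dec[i] the longest strictly decreasing subsequence starting at i. inc = [1, 1, 2, 3, 3, 2, 3, 4, 5, 3, 5, 1, 6, 7, 4, 2], dec = [6, 2, 3, 5, 4, 2, 2, 3, 4, 2, 3, 1, 3, 3, 2, 1].
max_i inc[i]+dec[i]−1 = 9, with one witness 1, 7, 11, 20, 28, 32, 34, 19, 3.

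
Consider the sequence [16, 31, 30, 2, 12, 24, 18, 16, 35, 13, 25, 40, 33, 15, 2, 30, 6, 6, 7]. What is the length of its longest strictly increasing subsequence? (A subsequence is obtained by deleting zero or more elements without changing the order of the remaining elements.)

One longest increasing subsequence is 2, 12, 24, 35, 40 (positions 4,5,6,9,12), of length 5; no longer one exists.

5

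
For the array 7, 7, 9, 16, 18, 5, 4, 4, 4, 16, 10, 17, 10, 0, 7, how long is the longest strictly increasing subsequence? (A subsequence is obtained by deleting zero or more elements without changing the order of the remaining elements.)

4

Let dp[i] be the longest increasing subsequence ending at position i. Then dp = [1, 1, 2, 3, 4, 1, 1, 1, 1, 3, 3, 4, 3, 1, 2].
The maximum is 4; one witness is 7, 9, 16, 18 at positions 1,3,4,5.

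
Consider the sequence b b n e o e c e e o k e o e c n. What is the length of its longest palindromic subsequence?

10

Using dp[i][j] = 2 + dp[i+1][j−1] if the ends match, else max(dp[i+1][j], dp[i][j−1]):
dp[1][16] = 10. A witness is neoeeeeoen at positions 3,4,5,6,8,9,12,13,14,16.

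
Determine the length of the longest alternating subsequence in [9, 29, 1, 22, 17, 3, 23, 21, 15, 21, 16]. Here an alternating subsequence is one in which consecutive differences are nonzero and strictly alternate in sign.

A longest alternating subsequence is 9, 29, 1, 22, 17, 23, 15, 21, 16 (positions 1,2,3,4,5,7,9,10,11); its 8 consecutive differences strictly alternate in sign, and length 9 is optimal.

9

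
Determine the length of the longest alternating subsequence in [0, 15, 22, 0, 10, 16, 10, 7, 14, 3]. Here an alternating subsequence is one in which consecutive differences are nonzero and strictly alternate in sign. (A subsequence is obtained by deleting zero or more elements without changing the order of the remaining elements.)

A longest alternating subsequence is 0, 15, 0, 16, 10, 14, 3 (positions 1,2,4,6,7,9,10); its 6 consecutive differences strictly alternate in sign, and length 7 is optimal.

7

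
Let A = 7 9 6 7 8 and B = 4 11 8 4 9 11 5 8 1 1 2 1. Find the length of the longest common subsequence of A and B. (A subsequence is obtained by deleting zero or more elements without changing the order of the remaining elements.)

A longest common subsequence is 9, 8 (length 2); the LCS DP confirms no longer common subsequence exists.

2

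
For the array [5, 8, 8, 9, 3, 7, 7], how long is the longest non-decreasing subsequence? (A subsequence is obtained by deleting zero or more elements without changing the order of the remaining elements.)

4

Scanning left to right, the best length ending at each element is: 5→1, 8→2, 8→3, 9→4, 3→1, 7→2, 7→3.
So the longest non-decreasing subsequence has length 4, e.g. 5, 8, 8, 9.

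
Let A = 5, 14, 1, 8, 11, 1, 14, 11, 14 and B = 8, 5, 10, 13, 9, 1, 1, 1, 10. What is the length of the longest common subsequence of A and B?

3

Backtracking the LCS table gives one alignment: 5 (A1,B2) → 1 (A3,B7) → 1 (A6,B8).
So the longest common subsequence has length 3.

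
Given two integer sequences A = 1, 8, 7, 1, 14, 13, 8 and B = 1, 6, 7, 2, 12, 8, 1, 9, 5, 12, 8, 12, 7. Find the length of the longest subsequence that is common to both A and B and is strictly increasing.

For each value that appears in both, track the longest common increasing run ending there.
The best achievable length is 3; one witness is 1, 7, 8 (A-positions 1,3,7, B-positions 1,3,6).

3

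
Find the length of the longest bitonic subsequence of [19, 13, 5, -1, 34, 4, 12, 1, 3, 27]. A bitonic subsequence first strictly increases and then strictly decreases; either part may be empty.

Let inc[i] be the LIS ending at i and dec[i] the longest strictly decreasing subsequence starting at i. inc = [1, 1, 1, 1, 2, 2, 3, 2, 3, 4], dec = [5, 4, 3, 1, 3, 2, 2, 1, 1, 1].
max_i inc[i]+dec[i]−1 = 5, with one witness 19, 13, 5, 4, 3.

5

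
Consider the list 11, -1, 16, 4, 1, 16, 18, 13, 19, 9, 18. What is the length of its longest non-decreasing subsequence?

5

Scanning left to right, the best length ending at each element is: 11→1, -1→1, 16→2, 4→2, 1→2, 16→3, 18→4, 13→3, 19→5, 9→3, 18→5.
So the longest non-decreasing subsequence has length 5, e.g. 11, 16, 16, 18, 19.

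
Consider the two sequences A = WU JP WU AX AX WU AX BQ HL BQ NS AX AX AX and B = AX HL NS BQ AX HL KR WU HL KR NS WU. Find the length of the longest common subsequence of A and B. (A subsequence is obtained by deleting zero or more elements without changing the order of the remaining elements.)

5

Backtracking the LCS table gives one alignment: AX (A4,B1) → AX (A5,B5) → WU (A6,B8) → HL (A9,B9) → NS (A11,B11).
So the longest common subsequence has length 5.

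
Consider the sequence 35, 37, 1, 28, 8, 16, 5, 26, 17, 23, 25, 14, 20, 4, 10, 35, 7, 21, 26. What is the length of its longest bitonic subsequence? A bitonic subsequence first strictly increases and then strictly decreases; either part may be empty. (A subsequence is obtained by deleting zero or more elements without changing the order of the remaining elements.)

9

One longest bitonic subsequence is 1, 8, 16, 17, 23, 25, 20, 10, 7 (positions 3,5,6,9,10,11,13,15,17): it rises to 25 then falls. Length 9 is optimal.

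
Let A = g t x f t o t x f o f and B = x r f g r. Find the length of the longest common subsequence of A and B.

2

Backtracking the LCS table gives one alignment: x (A3,B1) → f (A4,B3).
So the longest common subsequence has length 2.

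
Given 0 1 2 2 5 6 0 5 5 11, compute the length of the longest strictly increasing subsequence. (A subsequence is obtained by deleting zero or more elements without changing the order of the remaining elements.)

6

Scanning left to right, the best length ending at each element is: 0→1, 1→2, 2→3, 2→3, 5→4, 6→5, 0→1, 5→4, 5→4, 11→6.
So the longest increasing subsequence has length 6, e.g. 0, 1, 2, 5, 6, 11.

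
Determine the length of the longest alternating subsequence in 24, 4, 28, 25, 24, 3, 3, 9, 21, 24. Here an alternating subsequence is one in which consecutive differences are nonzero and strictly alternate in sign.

5

A longest alternating subsequence is 24, 4, 28, 3, 9 (positions 1,2,3,6,8); its 4 consecutive differences strictly alternate in sign, and length 5 is optimal.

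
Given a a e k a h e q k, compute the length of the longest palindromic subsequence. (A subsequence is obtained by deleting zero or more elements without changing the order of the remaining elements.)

3

Using dp[i][j] = 2 + dp[i+1][j−1] if the ends match, else max(dp[i+1][j], dp[i][j−1]):
dp[1][9] = 3. A witness is kqk at positions 4,8,9.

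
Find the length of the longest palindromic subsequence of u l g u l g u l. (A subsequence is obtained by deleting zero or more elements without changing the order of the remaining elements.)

5

One longest palindromic subsequence is lugul (positions 2,4,6,7,8); it reads the same forward and backward, and the interval DP gives dp[1][8] = 5.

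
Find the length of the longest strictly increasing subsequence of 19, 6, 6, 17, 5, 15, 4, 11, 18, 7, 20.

4

Let dp[i] be the longest increasing subsequence ending at position i. Then dp = [1, 1, 1, 2, 1, 2, 1, 2, 3, 2, 4].
The maximum is 4; one witness is 6, 17, 18, 20 at positions 2,4,9,11.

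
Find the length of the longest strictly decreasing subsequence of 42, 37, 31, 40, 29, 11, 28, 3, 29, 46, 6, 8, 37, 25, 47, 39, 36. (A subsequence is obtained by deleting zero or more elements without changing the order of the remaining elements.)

6

Scanning left to right, the best length ending at each element is: 42→1, 37→2, 31→3, 40→2, 29→4, 11→5, 28→5, 3→6, 29→4, 46→1, 6→6, 8→6, 37→3, 25→6, 47→1, 39→3, 36→4.
So the longest decreasing subsequence has length 6, e.g. 42, 37, 31, 29, 11, 3.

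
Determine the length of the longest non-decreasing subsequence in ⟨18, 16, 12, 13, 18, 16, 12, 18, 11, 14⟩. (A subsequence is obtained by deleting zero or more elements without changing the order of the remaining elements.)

Scanning left to right, the best length ending at each element is: 18→1, 16→1, 12→1, 13→2, 18→3, 16→3, 12→2, 18→4, 11→1, 14→3.
So the longest non-decreasing subsequence has length 4, e.g. 12, 13, 18, 18.

4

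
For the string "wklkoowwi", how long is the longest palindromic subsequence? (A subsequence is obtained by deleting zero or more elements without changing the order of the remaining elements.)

Using dp[i][j] = 2 + dp[i+1][j−1] if the ends match, else max(dp[i+1][j], dp[i][j−1]):
dp[1][9] = 5. A witness is wklkw at positions 1,2,3,4,8.

5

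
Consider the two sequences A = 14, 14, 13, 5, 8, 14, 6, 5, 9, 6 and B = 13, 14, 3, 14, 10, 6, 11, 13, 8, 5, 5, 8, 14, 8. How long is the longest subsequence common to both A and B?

6

Backtracking the LCS table gives one alignment: 14 (A1,B2) → 14 (A2,B4) → 13 (A3,B8) → 5 (A4,B11) → 8 (A5,B12) → 14 (A6,B13).
So the longest common subsequence has length 6.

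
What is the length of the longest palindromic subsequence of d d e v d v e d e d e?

One longest palindromic subsequence is ddevdvedd (positions 1,2,3,4,5,6,7,8,10); it reads the same forward and backward, and the interval DP gives dp[1][11] = 9.

9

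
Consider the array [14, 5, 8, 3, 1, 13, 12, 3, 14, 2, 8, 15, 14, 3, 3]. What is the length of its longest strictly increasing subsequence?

5

Scanning left to right, the best length ending at each element is: 14→1, 5→1, 8→2, 3→1, 1→1, 13→3, 12→3, 3→2, 14→4, 2→2, 8→3, 15→5, 14→4, 3→3, 3→3.
So the longest increasing subsequence has length 5, e.g. 5, 8, 13, 14, 15.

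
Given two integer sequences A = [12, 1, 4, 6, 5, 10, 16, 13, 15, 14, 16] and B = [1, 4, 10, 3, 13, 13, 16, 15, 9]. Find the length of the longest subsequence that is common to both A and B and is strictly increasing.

For each value that appears in both, track the longest common increasing run ending there.
The best achievable length is 5; one witness is 1, 4, 10, 13, 16 (A-positions 2,3,6,8,11, B-positions 1,2,3,5,7).

5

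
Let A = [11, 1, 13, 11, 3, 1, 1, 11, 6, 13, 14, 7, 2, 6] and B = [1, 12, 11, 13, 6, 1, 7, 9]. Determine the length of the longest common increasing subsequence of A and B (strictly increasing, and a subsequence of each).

3

A longest common strictly increasing subsequence is 1, 11, 13 (length 3); it appears in order in both A and B, and no longer such subsequence exists.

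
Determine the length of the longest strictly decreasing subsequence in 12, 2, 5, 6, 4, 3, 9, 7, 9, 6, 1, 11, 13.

5

One longest decreasing subsequence is 12, 5, 4, 3, 1 (positions 1,3,5,6,11), of length 5; no longer one exists.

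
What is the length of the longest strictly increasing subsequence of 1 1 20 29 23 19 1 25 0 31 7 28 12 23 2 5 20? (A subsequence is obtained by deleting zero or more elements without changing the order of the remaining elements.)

Let dp[i] be the longest increasing subsequence ending at position i. Then dp = [1, 1, 2, 3, 3, 2, 1, 4, 1, 5, 2, 5, 3, 4, 2, 3, 4].
The maximum is 5; one witness is 1, 20, 23, 25, 31 at positions 1,3,5,8,10.

5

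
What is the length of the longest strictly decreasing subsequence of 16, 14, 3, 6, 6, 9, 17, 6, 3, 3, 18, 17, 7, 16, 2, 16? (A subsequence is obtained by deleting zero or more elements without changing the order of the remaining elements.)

6

Let dp[i] be the longest decreasing subsequence ending at position i. Then dp = [1, 2, 3, 3, 3, 3, 1, 4, 5, 5, 1, 2, 4, 3, 6, 3].
The maximum is 6; one witness is 16, 14, 9, 6, 3, 2 at positions 1,2,6,8,9,15.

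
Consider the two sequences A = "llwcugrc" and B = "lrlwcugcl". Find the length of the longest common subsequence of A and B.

Backtracking the LCS table gives one alignment: l (A1,B1) → l (A2,B3) → w (A3,B4) → c (A4,B5) → u (A5,B6) → g (A6,B7) → c (A8,B8).
So the longest common subsequence has length 7.

7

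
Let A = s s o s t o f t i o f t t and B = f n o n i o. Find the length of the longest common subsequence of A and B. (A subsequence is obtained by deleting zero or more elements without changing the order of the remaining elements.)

A longest common subsequence is oio (length 3); the LCS DP confirms no longer common subsequence exists.

3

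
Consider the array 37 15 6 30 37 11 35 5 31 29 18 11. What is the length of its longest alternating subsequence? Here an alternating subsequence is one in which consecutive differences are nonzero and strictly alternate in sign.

8

Track the best alternating length ending on an up-step vs a down-step at each position: up/down = 1/1, 1/2, 1/2, 3/2, 3/1, 3/4, 5/4, 1/6, 7/6, 7/8, 7/8, 7/8.
The maximum over both is 8; one such subsequence is 37, 15, 30, 11, 35, 5, 31, 29.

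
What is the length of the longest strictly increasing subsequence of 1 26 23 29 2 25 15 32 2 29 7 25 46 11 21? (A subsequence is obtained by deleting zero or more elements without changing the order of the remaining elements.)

Let dp[i] be the longest increasing subsequence ending at position i. Then dp = [1, 2, 2, 3, 2, 3, 3, 4, 2, 4, 3, 4, 5, 4, 5].
The maximum is 5; one witness is 1, 26, 29, 32, 46 at positions 1,2,4,8,13.

5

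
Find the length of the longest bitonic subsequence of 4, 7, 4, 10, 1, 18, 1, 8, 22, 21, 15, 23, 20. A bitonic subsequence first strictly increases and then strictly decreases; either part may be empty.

7

Let inc[i] be the LIS ending at i and dec[i] the longest strictly decreasing subsequence starting at i. inc = [1, 2, 1, 3, 1, 4, 1, 3, 5, 5, 4, 6, 5], dec = [2, 3, 2, 2, 1, 2, 1, 1, 3, 2, 1, 2, 1].
max_i inc[i]+dec[i]−1 = 7, with one witness 4, 7, 10, 18, 22, 21, 20.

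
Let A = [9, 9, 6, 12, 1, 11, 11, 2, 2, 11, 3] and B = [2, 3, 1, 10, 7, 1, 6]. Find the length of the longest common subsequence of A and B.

Backtracking the LCS table gives one alignment: 2 (A9,B1) → 3 (A11,B2).
So the longest common subsequence has length 2.

2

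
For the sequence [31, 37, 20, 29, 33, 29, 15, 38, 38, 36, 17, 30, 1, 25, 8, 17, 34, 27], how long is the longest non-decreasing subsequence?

One longest non-decreasing subsequence is 20, 29, 33, 38, 38 (positions 3,4,5,8,9), of length 5; no longer one exists.

5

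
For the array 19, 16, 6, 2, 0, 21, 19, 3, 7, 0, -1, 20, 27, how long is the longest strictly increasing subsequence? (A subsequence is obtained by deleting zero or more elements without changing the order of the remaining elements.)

One longest increasing subsequence is 2, 3, 7, 20, 27 (positions 4,8,9,12,13), of length 5; no longer one exists.

5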